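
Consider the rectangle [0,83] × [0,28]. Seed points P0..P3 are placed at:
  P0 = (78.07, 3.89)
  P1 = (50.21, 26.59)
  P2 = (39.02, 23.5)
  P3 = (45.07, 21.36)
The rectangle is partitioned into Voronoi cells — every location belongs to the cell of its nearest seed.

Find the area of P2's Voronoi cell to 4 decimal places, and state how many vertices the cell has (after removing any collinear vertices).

Area of P2's cell: 1093.7311 (5 vertices)

1. box [0,83]×[0,28]: [(0, 0) (83, 0) (83, 28) (0, 28)]
2. ⊥bis P2·P0 via (58.545,13.695): [(0, 0) (51.6677, 0) (65.7286, 28) (0, 28)]  |A|=1643.5486
3. ⊥bis P2·P1 via (44.615,25.045): [(0, 0) (51.5309, 0) (43.799, 28) (0, 28)]  |A|=1334.6189
4. ⊥bis P2·P3 via (42.045,22.43): [(0, 0) (34.1111, 0) (43.8938, 27.6567) (43.799, 28) (0, 28)]  |A|=1093.7311
5. canonical 5-gon: [(0, 0) (34.1111, 0) (43.8938, 27.6567) (43.799, 28) (0, 28)]
6. shoelace: 1093.7311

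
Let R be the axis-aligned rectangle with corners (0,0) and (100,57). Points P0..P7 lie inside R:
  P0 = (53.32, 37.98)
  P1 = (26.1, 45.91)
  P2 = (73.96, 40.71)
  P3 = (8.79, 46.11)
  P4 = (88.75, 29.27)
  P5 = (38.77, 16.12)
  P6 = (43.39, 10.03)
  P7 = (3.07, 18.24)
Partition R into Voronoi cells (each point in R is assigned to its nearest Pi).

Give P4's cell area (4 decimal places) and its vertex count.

Area of P4's cell: 1179.9958 (5 vertices)

1. box [0,100]×[0,57]: [(0, 0) (100, 0) (100, 57) (0, 57)]
2. ⊥bis P4·P0 via (71.035,33.625): [(62.7687, 0) (100, 0) (100, 57) (76.7814, 57)]  |A|=1722.8201
3. ⊥bis P4·P1 via (57.425,37.59): [(62.7687, 0) (100, 0) (100, 57) (76.7814, 57)]  |A|=1722.8201
4. ⊥bis P4·P2 via (81.355,34.99): [(66.7188, 16.0679) (62.7687, 0) (100, 0) (100, 57) (98.3796, 57)]  |A|=1280.7898
5. ⊥bis P4·P3 via (48.77,37.69): [(66.7188, 16.0679) (62.7687, 0) (100, 0) (100, 57) (98.3796, 57)]  |A|=1280.7898
6. ⊥bis P4·P5 via (63.76,22.695): [(66.7188, 16.0679) (66.1318, 13.6802) (69.7312, 0) (100, 0) (100, 57) (98.3796, 57)]  |A|=1233.166
7. ⊥bis P4·P6 via (66.07,19.65): [(67.2811, 16.7948) (74.4048, 0) (100, 0) (100, 57) (98.3796, 57)]  |A|=1179.9958
8. ⊥bis P4·P7 via (45.91,23.755): [(67.2811, 16.7948) (74.4048, 0) (100, 0) (100, 57) (98.3796, 57)]  |A|=1179.9958
9. canonical 5-gon: [(67.2811, 16.7948) (74.4048, 0) (100, 0) (100, 57) (98.3796, 57)]
10. shoelace: 1179.9958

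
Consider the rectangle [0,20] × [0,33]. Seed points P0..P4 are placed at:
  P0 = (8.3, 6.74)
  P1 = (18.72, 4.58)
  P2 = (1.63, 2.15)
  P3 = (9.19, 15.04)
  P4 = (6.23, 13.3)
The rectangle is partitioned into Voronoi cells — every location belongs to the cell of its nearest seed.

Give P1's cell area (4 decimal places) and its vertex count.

Area of P1's cell: 81.7519 (4 vertices)

1. box [0,20]×[0,33]: [(0, 0) (20, 0) (20, 33) (0, 33)]
2. ⊥bis P1·P0 via (13.51,5.66): [(12.3367, 0) (20, 0) (20, 33) (19.1774, 33)]  |A|=140.0169
3. ⊥bis P1·P2 via (10.175,3.365): [(12.3367, 0) (20, 0) (20, 33) (19.1774, 33)]  |A|=140.0169
4. ⊥bis P1·P3 via (13.955,9.81): [(14.467, 10.2764) (12.3367, 0) (20, 0) (20, 15.3175)]  |A|=81.7519
5. ⊥bis P1·P4 via (12.475,8.94): [(14.467, 10.2764) (12.3367, 0) (20, 0) (20, 15.3175)]  |A|=81.7519
6. canonical 4-gon: [(14.467, 10.2764) (12.3367, 0) (20, 0) (20, 15.3175)]
7. shoelace: 81.7519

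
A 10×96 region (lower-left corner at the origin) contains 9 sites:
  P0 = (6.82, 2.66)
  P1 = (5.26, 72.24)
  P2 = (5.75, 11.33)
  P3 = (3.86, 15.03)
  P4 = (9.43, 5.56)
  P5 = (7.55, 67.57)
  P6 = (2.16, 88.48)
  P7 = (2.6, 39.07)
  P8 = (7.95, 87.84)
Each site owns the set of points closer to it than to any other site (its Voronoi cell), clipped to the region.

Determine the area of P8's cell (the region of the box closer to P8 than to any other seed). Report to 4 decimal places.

Area of P8's cell: 79.6561

1. box [0,10]×[0,96]: [(0, 0) (10, 0) (10, 96) (0, 96)]
2. ⊥bis P8·P0 via (7.385,45.25): [(0, 45.348) (10, 45.2153) (10, 96) (0, 96)]  |A|=507.1836
3. ⊥bis P8·P1 via (6.605,80.04): [(0, 81.1789) (10, 79.4546) (10, 96) (0, 96)]  |A|=156.8324
4. ⊥bis P8·P2 via (6.85,49.585): [(0, 81.1789) (10, 79.4546) (10, 96) (0, 96)]  |A|=156.8324
5. ⊥bis P8·P3 via (5.905,51.435): [(0, 81.1789) (10, 79.4546) (10, 96) (0, 96)]  |A|=156.8324
6. ⊥bis P8·P4 via (8.69,46.7): [(0, 81.1789) (10, 79.4546) (10, 96) (0, 96)]  |A|=156.8324
7. ⊥bis P8·P5 via (7.75,77.705): [(0, 81.1789) (10, 79.4546) (10, 96) (0, 96)]  |A|=156.8324
8. ⊥bis P8·P6 via (5.055,88.16): [(4.2032, 80.4542) (10, 79.4546) (10, 96) (5.9216, 96)]  |A|=79.6561
9. ⊥bis P8·P7 via (5.275,63.455): [(4.2032, 80.4542) (10, 79.4546) (10, 96) (5.9216, 96)]  |A|=79.6561
10. canonical 4-gon: [(4.2032, 80.4542) (10, 79.4546) (10, 96) (5.9216, 96)]
11. shoelace: 79.6561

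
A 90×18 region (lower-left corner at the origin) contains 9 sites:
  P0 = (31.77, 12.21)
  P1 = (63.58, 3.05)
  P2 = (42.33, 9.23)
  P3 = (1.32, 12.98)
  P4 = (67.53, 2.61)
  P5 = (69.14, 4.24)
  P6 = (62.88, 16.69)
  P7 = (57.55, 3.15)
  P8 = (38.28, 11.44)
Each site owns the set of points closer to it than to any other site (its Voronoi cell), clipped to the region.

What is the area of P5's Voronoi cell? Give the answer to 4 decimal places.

Area of P5's cell: 361.3610

1. box [0,90]×[0,18]: [(0, 0) (90, 0) (90, 18) (0, 18)]
2. ⊥bis P5·P0 via (50.455,8.225): [(48.7008, 0) (90, 0) (90, 18) (52.5397, 18)]  |A|=708.8348
3. ⊥bis P5·P1 via (66.36,3.645): [(67.1401, 0) (90, 0) (90, 18) (63.2876, 18)]  |A|=446.1502
4. ⊥bis P5·P2 via (55.735,6.735): [(67.1401, 0) (90, 0) (90, 18) (63.2876, 18)]  |A|=446.1502
5. ⊥bis P5·P3 via (35.23,8.61): [(67.1401, 0) (90, 0) (90, 18) (63.2876, 18)]  |A|=446.1502
6. ⊥bis P5·P4 via (68.335,3.425): [(65.8903, 5.8397) (71.8025, 0) (90, 0) (90, 18) (63.2876, 18)]  |A|=432.5366
7. ⊥bis P5·P6 via (66.01,10.465): [(65.0081, 9.9613) (65.8903, 5.8397) (71.8025, 0) (90, 0) (90, 18) (80.9957, 18)]  |A|=361.361
8. ⊥bis P5·P7 via (63.345,3.695): [(65.0081, 9.9613) (65.8903, 5.8397) (71.8025, 0) (90, 0) (90, 18) (80.9957, 18)]  |A|=361.361
9. ⊥bis P5·P8 via (53.71,7.84): [(65.0081, 9.9613) (65.8903, 5.8397) (71.8025, 0) (90, 0) (90, 18) (80.9957, 18)]  |A|=361.361
10. canonical 6-gon: [(65.0081, 9.9613) (65.8903, 5.8397) (71.8025, 0) (90, 0) (90, 18) (80.9957, 18)]
11. shoelace: 361.361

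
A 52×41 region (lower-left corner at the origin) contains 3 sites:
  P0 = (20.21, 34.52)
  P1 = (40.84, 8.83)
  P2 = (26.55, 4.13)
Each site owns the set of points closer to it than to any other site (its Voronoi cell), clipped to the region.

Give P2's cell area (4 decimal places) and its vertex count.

1. box [0,52]×[0,41]: [(0, 0) (52, 0) (52, 41) (0, 41)]
2. ⊥bis P2·P0 via (23.38,19.325): [(0, 14.4474) (0, 0) (52, 0) (52, 25.2957)]  |A|=1033.3226
3. ⊥bis P2·P1 via (33.695,6.48): [(29.0792, 20.514) (0, 14.4474) (0, 0) (35.8263, 0)]  |A|=577.5297
4. canonical 4-gon: [(29.0792, 20.514) (0, 14.4474) (0, 0) (35.8263, 0)]
5. shoelace: 577.5297

Area of P2's cell: 577.5297 (4 vertices)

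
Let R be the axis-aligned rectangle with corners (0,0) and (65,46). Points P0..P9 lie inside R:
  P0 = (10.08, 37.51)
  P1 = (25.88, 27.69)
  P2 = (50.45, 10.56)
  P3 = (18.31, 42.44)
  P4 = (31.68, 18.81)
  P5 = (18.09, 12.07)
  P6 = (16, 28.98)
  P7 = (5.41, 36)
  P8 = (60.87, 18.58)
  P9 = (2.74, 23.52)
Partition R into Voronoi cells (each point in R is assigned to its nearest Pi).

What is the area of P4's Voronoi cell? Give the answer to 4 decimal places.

Area of P4's cell: 384.3830

1. box [0,65]×[0,46]: [(0, 0) (65, 0) (65, 46) (0, 46)]
2. ⊥bis P4·P0 via (20.88,28.16): [(0, 4.0419) (0, 0) (65, 0) (65, 46) (36.3248, 46)]  |A|=2227.9404
3. ⊥bis P4·P1 via (28.78,23.25): [(0.8175, 4.9862) (0, 4.0419) (0, 0) (65, 0) (65, 46) (63.611, 46)]  |A|=1668.3847
4. ⊥bis P4·P2 via (41.065,14.685): [(51.2925, 37.9541) (0.8175, 4.9862) (0, 4.0419) (0, 0) (34.6105, 0)]  |A|=770.8209
5. ⊥bis P4·P3 via (24.995,30.625): [(51.2925, 37.9541) (0.8175, 4.9862) (0, 4.0419) (0, 0) (34.6105, 0)]  |A|=770.8209
6. ⊥bis P4·P5 via (24.885,15.44): [(51.2925, 37.9541) (22.9123, 19.4175) (32.5425, 0) (34.6105, 0)]  |A|=404.0355
7. ⊥bis P4·P6 via (23.84,23.895): [(51.2925, 37.9541) (22.9123, 19.4175) (32.5425, 0) (34.6105, 0)]  |A|=404.0355
8. ⊥bis P4·P7 via (18.545,27.405): [(51.2925, 37.9541) (22.9123, 19.4175) (32.5425, 0) (34.6105, 0)]  |A|=404.0355
9. ⊥bis P4·P8 via (46.275,18.695): [(46.3379, 26.6817) (46.4016, 34.7596) (22.9123, 19.4175) (32.5425, 0) (34.6105, 0)]  |A|=384.383
10. ⊥bis P4·P9 via (17.21,21.165): [(46.3379, 26.6817) (46.4016, 34.7596) (22.9123, 19.4175) (32.5425, 0) (34.6105, 0)]  |A|=384.383
11. canonical 5-gon: [(46.3379, 26.6817) (46.4016, 34.7596) (22.9123, 19.4175) (32.5425, 0) (34.6105, 0)]
12. shoelace: 384.383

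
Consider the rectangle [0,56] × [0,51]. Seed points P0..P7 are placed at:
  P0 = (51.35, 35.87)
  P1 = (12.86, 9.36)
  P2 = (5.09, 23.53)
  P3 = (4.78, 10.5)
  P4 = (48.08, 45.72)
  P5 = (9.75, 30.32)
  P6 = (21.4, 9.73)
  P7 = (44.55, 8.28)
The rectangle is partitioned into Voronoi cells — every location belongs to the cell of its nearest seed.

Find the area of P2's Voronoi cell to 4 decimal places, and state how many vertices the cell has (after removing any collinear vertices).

1. box [0,56]×[0,51]: [(0, 0) (56, 0) (56, 51) (0, 51)]
2. ⊥bis P2·P0 via (28.22,29.7): [(0, 0) (36.1426, 0) (22.5382, 51) (0, 51)]  |A|=1496.3585
3. ⊥bis P2·P1 via (8.975,16.445): [(0, 11.5236) (28.8488, 27.3426) (22.5382, 51) (0, 51)]  |A|=836.0201
4. ⊥bis P2·P3 via (4.935,17.015): [(0, 17.1324) (9.8033, 16.8992) (28.8488, 27.3426) (22.5382, 51) (0, 51)]  |A|=808.5279
5. ⊥bis P2·P4 via (26.585,34.625): [(0, 17.1324) (9.8033, 16.8992) (28.8488, 27.3426) (27.2498, 33.337) (18.1328, 51) (0, 51)]  |A|=769.6218
6. ⊥bis P2·P5 via (7.42,26.925): [(0, 32.0174) (0, 17.1324) (9.8033, 16.8992) (16.5989, 20.6255)]  |A|=142.5945
7. ⊥bis P2·P6 via (13.245,16.63): [(0, 32.0174) (0, 17.1324) (9.8033, 16.8992) (16.5989, 20.6255)]  |A|=142.5945
8. ⊥bis P2·P7 via (24.82,15.905): [(0, 32.0174) (0, 17.1324) (9.8033, 16.8992) (16.5989, 20.6255)]  |A|=142.5945
9. canonical 4-gon: [(0, 32.0174) (0, 17.1324) (9.8033, 16.8992) (16.5989, 20.6255)]
10. shoelace: 142.5945

Area of P2's cell: 142.5945 (4 vertices)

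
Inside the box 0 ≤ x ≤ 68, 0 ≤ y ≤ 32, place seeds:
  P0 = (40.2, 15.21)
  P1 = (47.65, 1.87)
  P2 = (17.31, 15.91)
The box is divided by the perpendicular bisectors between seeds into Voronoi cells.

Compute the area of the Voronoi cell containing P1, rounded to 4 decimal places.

Area of P1's cell: 432.7427

1. box [0,68]×[0,32]: [(0, 0) (68, 0) (68, 32) (0, 32)]
2. ⊥bis P1·P0 via (43.925,8.54): [(28.6332, 0) (68, 0) (68, 21.9852)]  |A|=432.7427
3. ⊥bis P1·P2 via (32.48,8.89): [(28.6332, 0) (68, 0) (68, 21.9852)]  |A|=432.7427
4. canonical 3-gon: [(28.6332, 0) (68, 0) (68, 21.9852)]
5. shoelace: 432.7427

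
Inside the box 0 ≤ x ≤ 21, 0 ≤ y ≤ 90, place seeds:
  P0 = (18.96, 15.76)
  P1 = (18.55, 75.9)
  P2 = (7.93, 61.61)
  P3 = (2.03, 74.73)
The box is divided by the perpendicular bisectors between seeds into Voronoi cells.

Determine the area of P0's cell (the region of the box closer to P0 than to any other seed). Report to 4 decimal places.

1. box [0,21]×[0,90]: [(0, 0) (21, 0) (21, 90) (0, 90)]
2. ⊥bis P0·P1 via (18.755,45.83): [(0, 45.7021) (0, 0) (21, 0) (21, 45.8453)]  |A|=961.2482
3. ⊥bis P0·P2 via (13.445,38.685): [(0, 35.4506) (0, 0) (21, 0) (21, 40.5025)]  |A|=797.5071
4. ⊥bis P0·P3 via (10.495,45.245): [(0, 35.4506) (0, 0) (21, 0) (21, 40.5025)]  |A|=797.5071
5. canonical 4-gon: [(0, 35.4506) (0, 0) (21, 0) (21, 40.5025)]
6. shoelace: 797.5071

Area of P0's cell: 797.5071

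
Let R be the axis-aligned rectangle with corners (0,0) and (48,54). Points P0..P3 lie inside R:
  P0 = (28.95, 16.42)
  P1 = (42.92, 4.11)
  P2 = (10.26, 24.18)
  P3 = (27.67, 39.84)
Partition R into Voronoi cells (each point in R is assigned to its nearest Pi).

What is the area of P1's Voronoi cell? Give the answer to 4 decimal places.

1. box [0,48]×[0,54]: [(0, 0) (48, 0) (48, 54) (0, 54)]
2. ⊥bis P1·P0 via (35.935,10.265): [(26.8897, 0) (48, 0) (48, 23.957)]  |A|=252.8687
3. ⊥bis P1·P2 via (26.59,14.145): [(26.8897, 0) (48, 0) (48, 23.957)]  |A|=252.8687
4. ⊥bis P1·P3 via (35.295,21.975): [(26.8897, 0) (48, 0) (48, 23.957)]  |A|=252.8687
5. canonical 3-gon: [(26.8897, 0) (48, 0) (48, 23.957)]
6. shoelace: 252.8687

Area of P1's cell: 252.8687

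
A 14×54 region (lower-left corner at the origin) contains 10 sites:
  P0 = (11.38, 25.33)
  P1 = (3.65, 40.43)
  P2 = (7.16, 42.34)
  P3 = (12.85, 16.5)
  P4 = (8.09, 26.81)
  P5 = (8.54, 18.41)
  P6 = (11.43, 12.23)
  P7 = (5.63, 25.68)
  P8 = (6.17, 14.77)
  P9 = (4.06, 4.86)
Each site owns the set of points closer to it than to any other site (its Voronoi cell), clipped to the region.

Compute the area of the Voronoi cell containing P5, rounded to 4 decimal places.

Area of P5's cell: 38.4653

1. box [0,14]×[0,54]: [(0, 0) (14, 0) (14, 54) (0, 54)]
2. ⊥bis P5·P0 via (9.96,21.87): [(0, 25.9576) (0, 0) (14, 0) (14, 20.212)]  |A|=323.1872
3. ⊥bis P5·P1 via (6.095,29.42): [(0, 25.9576) (0, 0) (14, 0) (14, 20.212)]  |A|=323.1872
4. ⊥bis P5·P2 via (7.85,30.375): [(0, 25.9576) (0, 0) (14, 0) (14, 20.212)]  |A|=323.1872
5. ⊥bis P5·P3 via (10.695,17.455): [(12.2373, 20.9354) (0, 25.9576) (0, 0) (2.9597, 0)]  |A|=189.8077
6. ⊥bis P5·P4 via (8.315,22.61): [(12.2373, 20.9354) (8.1752, 22.6025) (0, 22.1646) (0, 0) (2.9597, 0)]  |A|=174.3032
7. ⊥bis P5·P6 via (9.985,15.32): [(9.6871, 15.1807) (12.2373, 20.9354) (8.1752, 22.6025) (0, 22.1646) (0, 10.6506)]  |A|=100.2507
8. ⊥bis P5·P7 via (7.085,22.045): [(9.6871, 15.1807) (12.2373, 20.9354) (8.3246, 22.5412) (0, 19.2091) (0, 10.6506)]  |A|=87.6656
9. ⊥bis P5·P8 via (7.355,16.59): [(9.5896, 15.1351) (9.6871, 15.1807) (12.2373, 20.9354) (8.3246, 22.5412) (2.0638, 20.0351)]  |A|=38.4653
10. ⊥bis P5·P9 via (6.3,11.635): [(9.5896, 15.1351) (9.6871, 15.1807) (12.2373, 20.9354) (8.3246, 22.5412) (2.0638, 20.0351)]  |A|=38.4653
11. canonical 5-gon: [(9.5896, 15.1351) (9.6871, 15.1807) (12.2373, 20.9354) (8.3246, 22.5412) (2.0638, 20.0351)]
12. shoelace: 38.4653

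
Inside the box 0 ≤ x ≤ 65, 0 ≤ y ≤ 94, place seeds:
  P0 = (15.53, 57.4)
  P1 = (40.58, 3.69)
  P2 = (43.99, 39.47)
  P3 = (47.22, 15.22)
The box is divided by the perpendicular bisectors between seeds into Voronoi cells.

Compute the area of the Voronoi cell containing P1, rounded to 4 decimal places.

Area of P1's cell: 901.8401

1. box [0,65]×[0,94]: [(0, 0) (65, 0) (65, 94) (0, 94)]
2. ⊥bis P1·P0 via (28.055,30.545): [(0, 17.4603) (0, 0) (65, 0) (65, 47.7759)]  |A|=2120.1778
3. ⊥bis P1·P2 via (42.285,21.58): [(14.5089, 24.2272) (0, 17.4603) (0, 0) (65, 0) (65, 19.4152)]  |A|=1404.195
4. ⊥bis P1·P3 via (43.9,9.455): [(18.9906, 23.8001) (14.5089, 24.2272) (0, 17.4603) (0, 0) (60.3181, 0)]  |A|=901.8401
5. canonical 5-gon: [(18.9906, 23.8001) (14.5089, 24.2272) (0, 17.4603) (0, 0) (60.3181, 0)]
6. shoelace: 901.8401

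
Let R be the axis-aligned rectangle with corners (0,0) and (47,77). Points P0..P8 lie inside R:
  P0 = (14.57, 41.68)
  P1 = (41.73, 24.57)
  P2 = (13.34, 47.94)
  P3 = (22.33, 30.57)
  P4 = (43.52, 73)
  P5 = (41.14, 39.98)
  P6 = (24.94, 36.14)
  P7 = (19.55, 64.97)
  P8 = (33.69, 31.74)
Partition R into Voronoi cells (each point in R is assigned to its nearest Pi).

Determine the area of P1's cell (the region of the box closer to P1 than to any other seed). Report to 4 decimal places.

Area of P1's cell: 544.3119

1. box [0,47]×[0,77]: [(0, 0) (47, 0) (47, 77) (0, 77)]
2. ⊥bis P1·P0 via (28.15,33.125): [(7.2822, 0) (47, 0) (47, 63.047)]  |A|=1252.0439
3. ⊥bis P1·P2 via (27.535,36.255): [(38.5564, 49.6438) (7.2822, 0) (47, 0) (47, 59.9012)]  |A|=1238.7627
4. ⊥bis P1·P3 via (32.03,27.57): [(39.0379, 50.2287) (23.5032, 0) (47, 0) (47, 59.9012)]  |A|=828.5783
5. ⊥bis P1·P4 via (42.625,48.785): [(38.6369, 48.9324) (23.5032, 0) (47, 0) (47, 48.6233)]  |A|=778.1976
6. ⊥bis P1·P5 via (41.435,32.275): [(33.3899, 31.967) (23.5032, 0) (47, 0) (47, 32.4881)]  |A|=596.644
7. ⊥bis P1·P6 via (33.335,30.355): [(34.4744, 32.0085) (32.5301, 29.1869) (23.5032, 0) (47, 0) (47, 32.4881)]  |A|=595.1543
8. ⊥bis P1·P7 via (30.64,44.77): [(34.4744, 32.0085) (32.5301, 29.1869) (23.5032, 0) (47, 0) (47, 32.4881)]  |A|=595.1543
9. ⊥bis P1·P8 via (37.71,28.155): [(41.3824, 32.273) (29.2913, 18.7147) (23.5032, 0) (47, 0) (47, 32.4881)]  |A|=544.3119
10. canonical 5-gon: [(41.3824, 32.273) (29.2913, 18.7147) (23.5032, 0) (47, 0) (47, 32.4881)]
11. shoelace: 544.3119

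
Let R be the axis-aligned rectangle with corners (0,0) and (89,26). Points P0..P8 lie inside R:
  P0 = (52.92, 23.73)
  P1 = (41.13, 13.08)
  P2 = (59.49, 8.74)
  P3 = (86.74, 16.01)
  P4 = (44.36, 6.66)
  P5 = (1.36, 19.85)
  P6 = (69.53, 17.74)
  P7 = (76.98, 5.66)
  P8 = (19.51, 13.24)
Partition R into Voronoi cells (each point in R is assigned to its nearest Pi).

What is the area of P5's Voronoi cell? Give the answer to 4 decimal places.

Area of P5's cell: 237.7429

1. box [0,89]×[0,26]: [(0, 0) (89, 0) (89, 26) (0, 26)]
2. ⊥bis P5·P0 via (27.14,21.79): [(0, 0) (28.7797, 0) (26.8232, 26) (0, 26)]  |A|=722.8381
3. ⊥bis P5·P1 via (21.245,16.465): [(0, 0) (18.4422, 0) (22.8681, 26) (0, 26)]  |A|=537.0341
4. ⊥bis P5·P2 via (30.425,14.295): [(0, 0) (18.4422, 0) (22.8681, 26) (0, 26)]  |A|=537.0341
5. ⊥bis P5·P3 via (44.05,17.93): [(0, 0) (18.4422, 0) (22.8681, 26) (0, 26)]  |A|=537.0341
6. ⊥bis P5·P4 via (22.86,13.255): [(0, 0) (18.4422, 0) (22.8681, 26) (0, 26)]  |A|=537.0341
7. ⊥bis P5·P6 via (35.445,18.795): [(0, 0) (18.4422, 0) (22.8681, 26) (0, 26)]  |A|=537.0341
8. ⊥bis P5·P7 via (39.17,12.755): [(0, 0) (18.4422, 0) (22.8681, 26) (0, 26)]  |A|=537.0341
9. ⊥bis P5·P8 via (10.435,16.545): [(0, 0) (4.4095, 0) (13.8784, 26) (0, 26)]  |A|=237.7429
10. canonical 4-gon: [(0, 0) (4.4095, 0) (13.8784, 26) (0, 26)]
11. shoelace: 237.7429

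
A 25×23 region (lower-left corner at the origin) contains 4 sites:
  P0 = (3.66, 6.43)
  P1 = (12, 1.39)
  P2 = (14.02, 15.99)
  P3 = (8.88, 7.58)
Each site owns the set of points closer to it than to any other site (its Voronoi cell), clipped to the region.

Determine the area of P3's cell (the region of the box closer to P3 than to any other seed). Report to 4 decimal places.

1. box [0,25]×[0,23]: [(0, 0) (25, 0) (25, 23) (0, 23)]
2. ⊥bis P3·P0 via (6.27,7.005): [(7.8132, 0) (25, 0) (25, 23) (2.7462, 23)]  |A|=453.5664
3. ⊥bis P3·P1 via (10.44,4.485): [(7.1865, 2.8451) (25, 11.8238) (25, 23) (2.7462, 23)]  |A|=323.8055
4. ⊥bis P3·P2 via (11.45,11.785): [(4.2471, 16.1873) (7.1865, 2.8451) (17.5393, 8.0633)]  |A|=76.7341
5. canonical 3-gon: [(4.2471, 16.1873) (7.1865, 2.8451) (17.5393, 8.0633)]
6. shoelace: 76.7341

Area of P3's cell: 76.7341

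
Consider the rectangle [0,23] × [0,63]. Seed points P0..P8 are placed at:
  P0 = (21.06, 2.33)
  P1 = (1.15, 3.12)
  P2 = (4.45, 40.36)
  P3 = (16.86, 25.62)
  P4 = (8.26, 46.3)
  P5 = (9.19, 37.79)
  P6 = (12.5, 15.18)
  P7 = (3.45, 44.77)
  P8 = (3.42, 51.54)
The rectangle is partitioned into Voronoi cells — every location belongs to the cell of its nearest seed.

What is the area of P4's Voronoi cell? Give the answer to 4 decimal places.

Area of P4's cell: 239.7418

1. box [0,23]×[0,63]: [(0, 0) (23, 0) (23, 63) (0, 63)]
2. ⊥bis P4·P0 via (14.66,24.315): [(0, 20.0474) (23, 26.7428) (23, 63) (0, 63)]  |A|=910.9127
3. ⊥bis P4·P1 via (4.705,24.71): [(0, 25.4847) (11.9301, 23.5203) (23, 26.7428) (23, 63) (0, 63)]  |A|=878.4785
4. ⊥bis P4·P2 via (6.355,43.33): [(0, 47.4062) (23, 32.6537) (23, 63) (0, 63)]  |A|=528.3117
5. ⊥bis P4·P3 via (12.56,35.96): [(0, 47.4062) (15.7664, 37.2934) (23, 40.3016) (23, 63) (0, 63)]  |A|=500.6507
6. ⊥bis P4·P5 via (8.725,42.045): [(0, 47.4062) (8.4118, 42.0108) (23, 43.605) (23, 63) (0, 63)]  |A|=448.4312
7. ⊥bis P4·P6 via (10.38,30.74): [(0, 47.4062) (8.4118, 42.0108) (23, 43.605) (23, 63) (0, 63)]  |A|=448.4312
8. ⊥bis P4·P7 via (5.855,45.535): [(6.608, 43.1677) (8.4118, 42.0108) (23, 43.605) (23, 63) (0.2996, 63)]  |A|=393.9383
9. ⊥bis P4·P8 via (5.84,48.92): [(5.0194, 48.162) (6.608, 43.1677) (8.4118, 42.0108) (23, 43.605) (23, 63) (21.0836, 63)]  |A|=239.7418
10. canonical 6-gon: [(5.0194, 48.162) (6.608, 43.1677) (8.4118, 42.0108) (23, 43.605) (23, 63) (21.0836, 63)]
11. shoelace: 239.7418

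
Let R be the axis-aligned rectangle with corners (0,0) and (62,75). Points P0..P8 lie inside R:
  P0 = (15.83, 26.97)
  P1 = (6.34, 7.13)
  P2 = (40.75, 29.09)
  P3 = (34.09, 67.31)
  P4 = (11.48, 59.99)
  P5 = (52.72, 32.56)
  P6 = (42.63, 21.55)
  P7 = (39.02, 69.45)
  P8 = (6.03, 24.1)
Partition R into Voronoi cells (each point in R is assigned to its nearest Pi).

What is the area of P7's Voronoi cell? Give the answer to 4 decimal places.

1. box [0,62]×[0,75]: [(0, 0) (62, 0) (62, 75) (0, 75)]
2. ⊥bis P7·P0 via (27.425,48.21): [(0, 63.1814) (62, 29.3354) (62, 75) (0, 75)]  |A|=1781.9796
3. ⊥bis P7·P1 via (22.68,38.29): [(0, 63.1814) (62, 29.3354) (62, 75) (0, 75)]  |A|=1781.9796
4. ⊥bis P7·P2 via (39.885,49.27): [(0, 63.1814) (26.5318, 48.6976) (62, 50.2179) (62, 75) (0, 75)]  |A|=1411.6456
5. ⊥bis P7·P3 via (36.555,68.38): [(44.7595, 49.4789) (62, 50.2179) (62, 75) (33.6814, 75)]  |A|=574.9875
6. ⊥bis P7·P4 via (25.25,64.72): [(44.7595, 49.4789) (62, 50.2179) (62, 75) (33.6814, 75)]  |A|=574.9875
7. ⊥bis P7·P5 via (45.87,51.005): [(44.3432, 50.438) (62, 56.9953) (62, 75) (33.6814, 75)]  |A|=506.7336
8. ⊥bis P7·P6 via (40.825,45.5): [(44.3432, 50.438) (62, 56.9953) (62, 75) (33.6814, 75)]  |A|=506.7336
9. ⊥bis P7·P8 via (22.525,46.775): [(44.3432, 50.438) (62, 56.9953) (62, 75) (33.6814, 75)]  |A|=506.7336
10. canonical 4-gon: [(44.3432, 50.438) (62, 56.9953) (62, 75) (33.6814, 75)]
11. shoelace: 506.7336

Area of P7's cell: 506.7336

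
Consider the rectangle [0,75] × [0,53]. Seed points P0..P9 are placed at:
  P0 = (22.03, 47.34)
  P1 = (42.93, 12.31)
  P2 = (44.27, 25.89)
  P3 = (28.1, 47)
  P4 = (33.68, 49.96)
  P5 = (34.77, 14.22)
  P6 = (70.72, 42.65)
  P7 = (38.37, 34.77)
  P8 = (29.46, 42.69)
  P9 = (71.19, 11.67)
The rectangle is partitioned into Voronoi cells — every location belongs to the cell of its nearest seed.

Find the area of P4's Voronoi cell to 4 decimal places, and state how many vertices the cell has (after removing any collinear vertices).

Area of P4's cell: 179.0093 (5 vertices)

1. box [0,75]×[0,53]: [(0, 0) (75, 0) (75, 53) (0, 53)]
2. ⊥bis P4·P0 via (27.855,48.65): [(38.796, 0) (75, 0) (75, 53) (26.8767, 53)]  |A|=2234.6722
3. ⊥bis P4·P1 via (38.305,31.135): [(32.1349, 29.6191) (75, 40.1504) (75, 53) (26.8767, 53)]  |A|=837.9829
4. ⊥bis P4·P2 via (38.975,37.925): [(31.051, 34.4387) (73.239, 53) (26.8767, 53)]  |A|=430.2714
5. ⊥bis P4·P3 via (30.89,48.48): [(36.9595, 37.0382) (73.239, 53) (28.4923, 53)]  |A|=357.1179
6. ⊥bis P4·P5 via (34.225,32.09): [(36.9595, 37.0382) (73.239, 53) (28.4923, 53)]  |A|=357.1179
7. ⊥bis P4·P6 via (52.2,46.305): [(36.9595, 37.0382) (51.6464, 43.5) (53.5213, 53) (28.4923, 53)]  |A|=263.459
8. ⊥bis P4·P7 via (36.025,42.365): [(34.4, 41.8633) (52.4215, 47.4275) (53.5213, 53) (28.4923, 53)]  |A|=186.5235
9. ⊥bis P4·P8 via (31.57,46.325): [(32.2392, 45.9365) (37.5702, 42.8421) (52.4215, 47.4275) (53.5213, 53) (28.4923, 53)]  |A|=179.0093
10. ⊥bis P4·P9 via (52.435,30.815): [(32.2392, 45.9365) (37.5702, 42.8421) (52.4215, 47.4275) (53.5213, 53) (28.4923, 53)]  |A|=179.0093
11. canonical 5-gon: [(32.2392, 45.9365) (37.5702, 42.8421) (52.4215, 47.4275) (53.5213, 53) (28.4923, 53)]
12. shoelace: 179.0093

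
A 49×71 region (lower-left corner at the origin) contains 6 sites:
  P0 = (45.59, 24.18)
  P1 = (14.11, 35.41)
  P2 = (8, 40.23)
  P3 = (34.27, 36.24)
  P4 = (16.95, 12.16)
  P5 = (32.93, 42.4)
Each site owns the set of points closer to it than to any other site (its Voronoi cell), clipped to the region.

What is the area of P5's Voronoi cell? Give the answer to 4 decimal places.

Area of P5's cell: 913.8348

1. box [0,49]×[0,71]: [(0, 0) (49, 0) (49, 71) (0, 71)]
2. ⊥bis P5·P0 via (39.26,33.29): [(0, 6.0105) (49, 40.0577) (49, 71) (0, 71)]  |A|=2350.3267
3. ⊥bis P5·P1 via (23.52,38.905): [(28.4065, 25.7485) (49, 40.0577) (49, 71) (11.5995, 71)]  |A|=1164.8188
4. ⊥bis P5·P2 via (20.465,41.315): [(19.8039, 48.9104) (28.4065, 25.7485) (49, 40.0577) (49, 71) (17.8811, 71)]  |A|=1095.4395
5. ⊥bis P5·P3 via (33.6,39.32): [(19.8039, 48.9104) (24.1309, 37.2602) (49, 42.67) (49, 71) (17.8811, 71)]  |A|=913.8348
6. ⊥bis P5·P4 via (24.94,27.28): [(19.8039, 48.9104) (24.1309, 37.2602) (49, 42.67) (49, 71) (17.8811, 71)]  |A|=913.8348
7. canonical 5-gon: [(19.8039, 48.9104) (24.1309, 37.2602) (49, 42.67) (49, 71) (17.8811, 71)]
8. shoelace: 913.8348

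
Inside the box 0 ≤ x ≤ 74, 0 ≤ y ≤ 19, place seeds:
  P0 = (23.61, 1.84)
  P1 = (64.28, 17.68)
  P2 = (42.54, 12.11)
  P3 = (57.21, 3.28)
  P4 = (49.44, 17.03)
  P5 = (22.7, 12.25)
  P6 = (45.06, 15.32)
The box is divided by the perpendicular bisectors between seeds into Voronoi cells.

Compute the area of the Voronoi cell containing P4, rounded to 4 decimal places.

Area of P4's cell: 79.6719

1. box [0,74]×[0,19]: [(0, 0) (74, 0) (74, 19) (0, 19)]
2. ⊥bis P4·P0 via (36.525,9.435): [(42.0735, 0) (74, 0) (74, 19) (30.9001, 19)]  |A|=712.7513
3. ⊥bis P4·P1 via (56.86,17.355): [(42.0735, 0) (57.6202, 0) (56.7879, 19) (30.9001, 19)]  |A|=393.6283
4. ⊥bis P4·P2 via (45.99,14.57): [(56.379, 0) (57.6202, 0) (56.7879, 19) (42.8312, 19)]  |A|=144.3795
5. ⊥bis P4·P3 via (53.325,10.155): [(50.3406, 8.4685) (57.0824, 12.2783) (56.7879, 19) (42.8312, 19)]  |A|=96.7114
6. ⊥bis P4·P5 via (36.07,14.64): [(50.3406, 8.4685) (57.0824, 12.2783) (56.7879, 19) (42.8312, 19)]  |A|=96.7114
7. ⊥bis P4·P6 via (47.25,16.175): [(50.1596, 8.7225) (50.3406, 8.4685) (57.0824, 12.2783) (56.7879, 19) (46.1471, 19)]  |A|=79.6719
8. canonical 5-gon: [(50.1596, 8.7225) (50.3406, 8.4685) (57.0824, 12.2783) (56.7879, 19) (46.1471, 19)]
9. shoelace: 79.6719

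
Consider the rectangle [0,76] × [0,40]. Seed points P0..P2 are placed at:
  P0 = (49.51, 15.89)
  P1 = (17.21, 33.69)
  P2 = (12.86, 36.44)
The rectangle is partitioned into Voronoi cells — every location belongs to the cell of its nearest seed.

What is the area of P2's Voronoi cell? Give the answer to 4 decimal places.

1. box [0,76]×[0,40]: [(0, 0) (76, 0) (76, 40) (0, 40)]
2. ⊥bis P2·P0 via (31.185,26.165): [(0, 0) (16.514, 0) (38.9424, 40) (0, 40)]  |A|=1109.1291
3. ⊥bis P2·P1 via (15.035,35.065): [(0, 11.2824) (18.1548, 40) (0, 40)]  |A|=260.6819
4. canonical 3-gon: [(0, 11.2824) (18.1548, 40) (0, 40)]
5. shoelace: 260.6819

Area of P2's cell: 260.6819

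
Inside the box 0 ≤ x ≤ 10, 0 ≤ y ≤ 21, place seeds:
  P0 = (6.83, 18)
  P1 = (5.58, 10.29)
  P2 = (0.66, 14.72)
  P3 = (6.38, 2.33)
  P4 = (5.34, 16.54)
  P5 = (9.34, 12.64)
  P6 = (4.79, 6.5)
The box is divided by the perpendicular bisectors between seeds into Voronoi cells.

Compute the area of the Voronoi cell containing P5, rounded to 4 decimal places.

1. box [0,10]×[0,21]: [(0, 0) (10, 0) (10, 21) (0, 21)]
2. ⊥bis P5·P0 via (8.085,15.32): [(0, 11.5339) (0, 0) (10, 0) (10, 16.2168)]  |A|=138.7535
3. ⊥bis P5·P1 via (7.46,11.465): [(5.7376, 14.2208) (10, 7.401) (10, 16.2168)]  |A|=18.788
4. ⊥bis P5·P2 via (5,13.68): [(5.7376, 14.2208) (10, 7.401) (10, 16.2168)]  |A|=18.788
5. ⊥bis P5·P3 via (7.86,7.485): [(5.7376, 14.2208) (10, 7.401) (10, 16.2168)]  |A|=18.788
6. ⊥bis P5·P4 via (7.34,14.59): [(8.0238, 15.2913) (6.2229, 13.4443) (10, 7.401) (10, 16.2168)]  |A|=17.6406
7. ⊥bis P5·P6 via (7.065,9.57): [(8.0238, 15.2913) (6.2229, 13.4443) (10, 7.401) (10, 16.2168)]  |A|=17.6406
8. canonical 4-gon: [(8.0238, 15.2913) (6.2229, 13.4443) (10, 7.401) (10, 16.2168)]
9. shoelace: 17.6406

Area of P5's cell: 17.6406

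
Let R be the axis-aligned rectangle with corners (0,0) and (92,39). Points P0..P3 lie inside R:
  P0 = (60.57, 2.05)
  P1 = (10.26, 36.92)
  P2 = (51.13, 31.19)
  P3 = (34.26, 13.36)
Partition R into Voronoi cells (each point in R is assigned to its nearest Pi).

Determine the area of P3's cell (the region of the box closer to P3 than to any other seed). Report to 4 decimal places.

1. box [0,92]×[0,39]: [(0, 0) (92, 0) (92, 39) (0, 39)]
2. ⊥bis P3·P0 via (47.415,7.705): [(0, 0) (44.1028, 0) (60.8679, 39) (0, 39)]  |A|=2046.9295
3. ⊥bis P3·P1 via (22.26,25.14): [(0, 2.4643) (0, 0) (44.1028, 0) (60.8679, 39) (35.8659, 39)]  |A|=1391.7362
4. ⊥bis P3·P2 via (42.695,22.275): [(30.6423, 33.6788) (0, 2.4643) (0, 0) (44.1028, 0) (50.5027, 14.8877)]  |A|=988.3886
5. canonical 5-gon: [(30.6423, 33.6788) (0, 2.4643) (0, 0) (44.1028, 0) (50.5027, 14.8877)]
6. shoelace: 988.3886

Area of P3's cell: 988.3886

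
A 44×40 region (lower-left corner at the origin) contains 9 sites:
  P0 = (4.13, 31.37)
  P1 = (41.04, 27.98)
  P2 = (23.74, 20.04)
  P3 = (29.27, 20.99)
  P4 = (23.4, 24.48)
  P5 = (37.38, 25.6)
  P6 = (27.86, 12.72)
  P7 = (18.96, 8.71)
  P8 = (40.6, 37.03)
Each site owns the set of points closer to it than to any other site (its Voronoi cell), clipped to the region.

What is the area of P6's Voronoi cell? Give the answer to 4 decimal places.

Area of P6's cell: 290.9058

1. box [0,44]×[0,40]: [(0, 0) (44, 0) (44, 40) (0, 40)]
2. ⊥bis P6·P0 via (15.995,22.045): [(0, 1.6932) (0, 0) (44, 0) (44, 40) (30.1063, 40)]  |A|=1183.3621
3. ⊥bis P6·P1 via (34.45,20.35): [(22.6635, 30.5299) (0, 1.6932) (0, 0) (44, 0) (44, 12.1017)]  |A|=819.9492
4. ⊥bis P6·P2 via (25.8,16.38): [(33.8201, 20.894) (0.2333, 1.99) (0, 1.6932) (0, 0) (44, 0) (44, 12.1017)]  |A|=552.6773
5. ⊥bis P6·P3 via (28.565,16.855): [(40.9393, 14.7452) (27.0906, 17.1064) (0.2333, 1.99) (0, 1.6932) (0, 0) (44, 0) (44, 12.1017)]  |A|=518.5055
6. ⊥bis P6·P4 via (25.63,18.6): [(40.9393, 14.7452) (27.0906, 17.1064) (0.2333, 1.99) (0, 1.6932) (0, 0) (44, 0) (44, 12.1017)]  |A|=518.5055
7. ⊥bis P6·P5 via (32.62,19.16): [(37.8894, 15.2652) (27.0906, 17.1064) (0.2333, 1.99) (0, 1.6932) (0, 0) (44, 0) (44, 10.7487)]  |A|=511.1362
8. ⊥bis P6·P7 via (23.41,10.715): [(37.8894, 15.2652) (27.0906, 17.1064) (21.8574, 14.1609) (28.2378, 0) (44, 0) (44, 10.7487)]  |A|=290.9058
9. ⊥bis P6·P8 via (34.23,24.875): [(37.8894, 15.2652) (27.0906, 17.1064) (21.8574, 14.1609) (28.2378, 0) (44, 0) (44, 10.7487)]  |A|=290.9058
10. canonical 6-gon: [(37.8894, 15.2652) (27.0906, 17.1064) (21.8574, 14.1609) (28.2378, 0) (44, 0) (44, 10.7487)]
11. shoelace: 290.9058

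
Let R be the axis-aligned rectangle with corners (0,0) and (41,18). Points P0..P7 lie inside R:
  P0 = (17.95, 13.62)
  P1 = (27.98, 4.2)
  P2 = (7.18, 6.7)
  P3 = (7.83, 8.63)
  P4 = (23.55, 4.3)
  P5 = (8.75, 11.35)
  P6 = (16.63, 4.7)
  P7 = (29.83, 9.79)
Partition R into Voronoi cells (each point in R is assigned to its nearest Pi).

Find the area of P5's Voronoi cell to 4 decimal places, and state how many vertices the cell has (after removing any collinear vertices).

Area of P5's cell: 97.0883 (5 vertices)

1. box [0,41]×[0,18]: [(0, 0) (41, 0) (41, 18) (0, 18)]
2. ⊥bis P5·P0 via (13.35,12.485): [(0, 0) (16.4305, 0) (11.9892, 18) (0, 18)]  |A|=255.7779
3. ⊥bis P5·P1 via (18.365,7.775): [(0, 0) (15.4741, 0) (16.049, 1.5462) (11.9892, 18) (0, 18)]  |A|=255.0386
4. ⊥bis P5·P2 via (7.965,9.025): [(0, 11.7143) (14.7707, 6.7272) (11.9892, 18) (0, 18)]  |A|=113.9987
5. ⊥bis P5·P3 via (8.29,9.99): [(0, 12.794) (14.4824, 7.8955) (11.9892, 18) (0, 18)]  |A|=98.2705
6. ⊥bis P5·P4 via (16.15,7.825): [(0, 12.794) (14.4824, 7.8955) (11.9892, 18) (0, 18)]  |A|=98.2705
7. ⊥bis P5·P6 via (12.69,8.025): [(0, 12.794) (13.003, 8.3959) (14.0522, 9.6391) (11.9892, 18) (0, 18)]  |A|=97.0883
8. ⊥bis P5·P7 via (19.29,10.57): [(0, 12.794) (13.003, 8.3959) (14.0522, 9.6391) (11.9892, 18) (0, 18)]  |A|=97.0883
9. canonical 5-gon: [(0, 12.794) (13.003, 8.3959) (14.0522, 9.6391) (11.9892, 18) (0, 18)]
10. shoelace: 97.0883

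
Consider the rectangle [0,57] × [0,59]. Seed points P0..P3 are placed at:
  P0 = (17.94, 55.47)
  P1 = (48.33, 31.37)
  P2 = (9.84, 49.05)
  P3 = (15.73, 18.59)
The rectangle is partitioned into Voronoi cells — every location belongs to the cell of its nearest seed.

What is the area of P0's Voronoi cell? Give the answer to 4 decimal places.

Area of P0's cell: 429.9398

1. box [0,57]×[0,59]: [(0, 0) (57, 0) (57, 59) (0, 59)]
2. ⊥bis P0·P1 via (33.135,43.42): [(0, 1.6369) (45.4903, 59) (0, 59)]  |A|=1304.7327
3. ⊥bis P0·P2 via (13.89,52.26): [(27.0141, 35.7016) (45.4903, 59) (8.5479, 59)]  |A|=430.3499
4. ⊥bis P0·P3 via (16.835,37.03): [(26.4163, 36.4559) (27.558, 36.3874) (45.4903, 59) (8.5479, 59)]  |A|=429.9398
5. canonical 4-gon: [(26.4163, 36.4559) (27.558, 36.3874) (45.4903, 59) (8.5479, 59)]
6. shoelace: 429.9398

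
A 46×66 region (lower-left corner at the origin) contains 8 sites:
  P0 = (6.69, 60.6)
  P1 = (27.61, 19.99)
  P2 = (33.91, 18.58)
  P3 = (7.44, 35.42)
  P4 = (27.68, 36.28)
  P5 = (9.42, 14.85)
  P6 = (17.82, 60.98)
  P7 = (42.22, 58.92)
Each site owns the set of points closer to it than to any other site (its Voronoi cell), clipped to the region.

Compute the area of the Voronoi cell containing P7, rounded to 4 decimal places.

Area of P7's cell: 327.2682

1. box [0,46]×[0,66]: [(0, 0) (46, 0) (46, 66) (0, 66)]
2. ⊥bis P7·P0 via (24.455,59.76): [(21.6293, 0) (46, 0) (46, 66) (24.7501, 66)]  |A|=1505.4811
3. ⊥bis P7·P1 via (34.915,39.455): [(23.694, 43.6661) (46, 35.2949) (46, 66) (24.7501, 66)]  |A|=579.7505
4. ⊥bis P7·P2 via (38.065,38.75): [(23.694, 43.6661) (35.2464, 39.3306) (46, 37.1154) (46, 66) (24.7501, 66)]  |A|=569.9621
5. ⊥bis P7·P3 via (24.83,47.17): [(23.9232, 48.5121) (28.3877, 41.9046) (35.2464, 39.3306) (46, 37.1154) (46, 66) (24.7501, 66)]  |A|=558.3875
6. ⊥bis P7·P4 via (34.95,47.6): [(24.2063, 54.4999) (46, 40.5034) (46, 66) (24.7501, 66)]  |A|=400.0211
7. ⊥bis P7·P5 via (25.82,36.885): [(24.2063, 54.4999) (46, 40.5034) (46, 66) (24.7501, 66)]  |A|=400.0211
8. ⊥bis P7·P6 via (30.02,59.95): [(29.2845, 51.2385) (46, 40.5034) (46, 66) (30.5308, 66)]  |A|=327.2682
9. canonical 4-gon: [(29.2845, 51.2385) (46, 40.5034) (46, 66) (30.5308, 66)]
10. shoelace: 327.2682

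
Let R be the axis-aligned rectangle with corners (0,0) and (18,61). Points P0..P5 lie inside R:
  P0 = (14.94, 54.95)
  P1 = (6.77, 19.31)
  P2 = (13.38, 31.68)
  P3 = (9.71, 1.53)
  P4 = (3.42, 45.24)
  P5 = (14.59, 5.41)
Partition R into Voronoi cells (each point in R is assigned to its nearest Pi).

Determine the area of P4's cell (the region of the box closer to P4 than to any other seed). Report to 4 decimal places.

Area of P4's cell: 214.3420

1. box [0,18]×[0,61]: [(0, 0) (18, 0) (18, 61) (0, 61)]
2. ⊥bis P4·P0 via (9.18,50.095): [(0, 60.9862) (0, 0) (18, 0) (18, 39.6309)]  |A|=905.554
3. ⊥bis P4·P1 via (5.095,32.275): [(0, 60.9862) (0, 31.6168) (18, 33.9422) (18, 39.6309)]  |A|=315.5229
4. ⊥bis P4·P2 via (8.4,38.46): [(14.9387, 43.2628) (0, 60.9862) (0, 32.2901)]  |A|=214.342
5. ⊥bis P4·P3 via (6.565,23.385): [(14.9387, 43.2628) (0, 60.9862) (0, 32.2901)]  |A|=214.342
6. ⊥bis P4·P5 via (9.005,25.325): [(14.9387, 43.2628) (0, 60.9862) (0, 32.2901)]  |A|=214.342
7. canonical 3-gon: [(14.9387, 43.2628) (0, 60.9862) (0, 32.2901)]
8. shoelace: 214.342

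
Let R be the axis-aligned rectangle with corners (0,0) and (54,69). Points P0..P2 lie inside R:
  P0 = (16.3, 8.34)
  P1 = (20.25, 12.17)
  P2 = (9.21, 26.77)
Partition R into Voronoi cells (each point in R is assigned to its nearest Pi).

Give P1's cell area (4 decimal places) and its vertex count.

1. box [0,54]×[0,69]: [(0, 0) (54, 0) (54, 69) (0, 69)]
2. ⊥bis P1·P0 via (18.275,10.255): [(0, 29.1026) (28.2185, 0) (54, 0) (54, 69) (0, 69)]  |A|=3315.385
3. ⊥bis P1·P2 via (14.73,19.47): [(11.6201, 17.1184) (28.2185, 0) (54, 0) (54, 49.1646)]  |A|=1262.4643
4. canonical 4-gon: [(11.6201, 17.1184) (28.2185, 0) (54, 0) (54, 49.1646)]
5. shoelace: 1262.4643

Area of P1's cell: 1262.4643 (4 vertices)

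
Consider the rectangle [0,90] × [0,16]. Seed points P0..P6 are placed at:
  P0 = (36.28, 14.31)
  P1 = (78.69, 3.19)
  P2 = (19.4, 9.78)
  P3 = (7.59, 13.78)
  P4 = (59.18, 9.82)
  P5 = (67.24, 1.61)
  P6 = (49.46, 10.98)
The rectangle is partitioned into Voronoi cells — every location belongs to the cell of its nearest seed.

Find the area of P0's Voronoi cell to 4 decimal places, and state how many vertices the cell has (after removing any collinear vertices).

1. box [0,90]×[0,16]: [(0, 0) (90, 0) (90, 16) (0, 16)]
2. ⊥bis P0·P1 via (57.485,8.75): [(0, 0) (55.1907, 0) (59.386, 16) (0, 16)]  |A|=916.6136
3. ⊥bis P0·P2 via (27.84,12.045): [(31.0725, 0) (55.1907, 0) (59.386, 16) (26.7786, 16)]  |A|=453.805
4. ⊥bis P0·P3 via (21.935,14.045): [(31.0725, 0) (55.1907, 0) (59.386, 16) (26.7786, 16)]  |A|=453.805
5. ⊥bis P0·P4 via (47.73,12.065): [(31.0725, 0) (45.3644, 0) (48.5015, 16) (26.7786, 16)]  |A|=288.119
6. ⊥bis P0·P5 via (51.76,7.96): [(31.0725, 0) (45.3644, 0) (48.5015, 16) (26.7786, 16)]  |A|=288.119
7. ⊥bis P0·P6 via (42.87,12.645): [(31.0725, 0) (39.6752, 0) (43.7177, 16) (26.7786, 16)]  |A|=204.3341
8. canonical 4-gon: [(31.0725, 0) (39.6752, 0) (43.7177, 16) (26.7786, 16)]
9. shoelace: 204.3341

Area of P0's cell: 204.3341 (4 vertices)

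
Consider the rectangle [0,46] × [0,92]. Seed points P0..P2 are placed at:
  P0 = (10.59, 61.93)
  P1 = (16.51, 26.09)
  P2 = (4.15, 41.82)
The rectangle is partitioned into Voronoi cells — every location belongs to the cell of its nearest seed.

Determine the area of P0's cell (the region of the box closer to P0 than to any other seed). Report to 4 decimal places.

1. box [0,46]×[0,92]: [(0, 0) (46, 0) (46, 92) (0, 92)]
2. ⊥bis P0·P1 via (13.55,44.01): [(0, 41.7718) (46, 49.37) (46, 92) (0, 92)]  |A|=2135.7369
3. ⊥bis P0·P2 via (7.37,51.875): [(0, 54.2352) (25.6755, 46.0129) (46, 49.37) (46, 92) (0, 92)]  |A|=1975.7358
4. canonical 5-gon: [(0, 54.2352) (25.6755, 46.0129) (46, 49.37) (46, 92) (0, 92)]
5. shoelace: 1975.7358

Area of P0's cell: 1975.7358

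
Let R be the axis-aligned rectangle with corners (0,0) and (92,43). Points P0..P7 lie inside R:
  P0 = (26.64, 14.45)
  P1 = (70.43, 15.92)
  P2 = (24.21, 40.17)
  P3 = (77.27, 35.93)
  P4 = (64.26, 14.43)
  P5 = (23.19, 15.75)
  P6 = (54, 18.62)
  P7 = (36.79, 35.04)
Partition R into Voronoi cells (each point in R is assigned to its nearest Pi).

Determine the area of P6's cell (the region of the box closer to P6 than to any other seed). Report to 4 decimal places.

1. box [0,92]×[0,43]: [(0, 0) (92, 0) (92, 43) (0, 43)]
2. ⊥bis P6·P0 via (40.32,16.535): [(42.8401, 0) (92, 0) (92, 43) (36.2864, 43)]  |A|=2254.7793
3. ⊥bis P6·P1 via (62.215,17.27): [(42.8401, 0) (59.377, 0) (66.4433, 43) (36.2864, 43)]  |A|=1003.9149
4. ⊥bis P6·P2 via (39.105,29.395): [(38.4896, 28.5443) (42.8401, 0) (59.377, 0) (66.4433, 43) (48.9468, 43)]  |A|=912.4076
5. ⊥bis P6·P3 via (65.635,27.275): [(38.4896, 28.5443) (42.8401, 0) (59.377, 0) (64.1805, 29.2303) (53.9375, 43) (48.9468, 43)]  |A|=826.3075
6. ⊥bis P6·P4 via (59.13,16.525): [(38.4896, 28.5443) (42.8401, 0) (52.3815, 0) (64.0875, 28.6643) (64.1805, 29.2303) (53.9375, 43) (48.9468, 43)]  |A|=726.0474
7. ⊥bis P6·P5 via (38.595,17.185): [(38.4896, 28.5443) (42.8401, 0) (52.3815, 0) (64.0875, 28.6643) (64.1805, 29.2303) (53.9375, 43) (48.9468, 43)]  |A|=726.0474
8. ⊥bis P6·P7 via (45.395,26.83): [(39.6661, 20.8255) (42.8401, 0) (52.3815, 0) (64.0875, 28.6643) (64.1805, 29.2303) (56.9539, 38.9451)]  |A|=559.4732
9. canonical 6-gon: [(39.6661, 20.8255) (42.8401, 0) (52.3815, 0) (64.0875, 28.6643) (64.1805, 29.2303) (56.9539, 38.9451)]
10. shoelace: 559.4732

Area of P6's cell: 559.4732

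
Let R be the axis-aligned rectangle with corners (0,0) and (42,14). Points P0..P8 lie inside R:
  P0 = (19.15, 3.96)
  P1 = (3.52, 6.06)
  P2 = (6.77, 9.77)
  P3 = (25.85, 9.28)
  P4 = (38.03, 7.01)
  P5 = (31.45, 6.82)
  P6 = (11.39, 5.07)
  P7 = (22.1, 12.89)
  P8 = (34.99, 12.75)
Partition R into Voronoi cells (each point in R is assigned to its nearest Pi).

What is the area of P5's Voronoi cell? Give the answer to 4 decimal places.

Area of P5's cell: 74.9935

1. box [0,42]×[0,14]: [(0, 0) (42, 0) (42, 14) (0, 14)]
2. ⊥bis P5·P0 via (25.3,5.39): [(26.5533, 0) (42, 0) (42, 14) (23.298, 14)]  |A|=239.041
3. ⊥bis P5·P1 via (17.485,6.44): [(26.5533, 0) (42, 0) (42, 14) (23.298, 14)]  |A|=239.041
4. ⊥bis P5·P2 via (19.11,8.295): [(26.5533, 0) (42, 0) (42, 14) (23.298, 14)]  |A|=239.041
5. ⊥bis P5·P3 via (28.65,8.05): [(26.055, 2.1428) (26.5533, 0) (42, 0) (42, 14) (31.2638, 14)]  |A|=191.8152
6. ⊥bis P5·P4 via (34.74,6.915): [(26.055, 2.1428) (26.5533, 0) (34.9397, 0) (34.5354, 14) (31.2638, 14)]  |A|=90.1408
7. ⊥bis P5·P6 via (21.42,5.945): [(26.055, 2.1428) (26.5533, 0) (34.9397, 0) (34.5354, 14) (31.2638, 14)]  |A|=90.1408
8. ⊥bis P5·P7 via (26.775,9.855): [(26.055, 2.1428) (26.5533, 0) (34.9397, 0) (34.5354, 14) (31.2638, 14)]  |A|=90.1408
9. ⊥bis P5·P8 via (33.22,9.785): [(30.2033, 11.5859) (26.055, 2.1428) (26.5533, 0) (34.9397, 0) (34.6823, 8.912)]  |A|=74.9935
10. canonical 5-gon: [(30.2033, 11.5859) (26.055, 2.1428) (26.5533, 0) (34.9397, 0) (34.6823, 8.912)]
11. shoelace: 74.9935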